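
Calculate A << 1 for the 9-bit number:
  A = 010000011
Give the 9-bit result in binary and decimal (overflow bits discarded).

Shift left by 1: drop the top 1 bit(s), append 1 zero(s) on the right.
  010000011  ->  discard [0], keep [10000011], append 0
= 100000110

Answer: 100000110 (262)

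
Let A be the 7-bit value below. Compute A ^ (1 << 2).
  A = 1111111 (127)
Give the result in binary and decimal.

Mask = 1 << 2 = 0000100
Bit 2 of A is 1; XOR with the mask flips it to 0.
  1111111
^ 0000100
---------
  1111011

Answer: 1111011 (123)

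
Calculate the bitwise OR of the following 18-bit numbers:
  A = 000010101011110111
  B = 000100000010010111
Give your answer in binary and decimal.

Apply | to each column (1 where either bit is 1):
  000010101011110111
| 000100000010010111
--------------------
  000110101011110111

Answer: 000110101011110111 (27383)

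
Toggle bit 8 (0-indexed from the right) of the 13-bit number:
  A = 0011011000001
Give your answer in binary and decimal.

Mask = 1 << 8 = 0000100000000
Bit 8 of A is 0; XOR with the mask flips it to 1.
  0011011000001
^ 0000100000000
---------------
  0011111000001

Answer: 0011111000001 (1985)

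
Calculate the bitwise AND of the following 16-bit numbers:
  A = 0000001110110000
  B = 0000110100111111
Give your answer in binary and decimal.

Apply & to each column (1 only where both bits are 1):
  0000001110110000
& 0000110100111111
------------------
  0000000100110000

Answer: 0000000100110000 (304)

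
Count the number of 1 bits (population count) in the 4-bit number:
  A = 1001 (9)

1001
1-bits at positions (from bit 0 = LSB): 0, 3
Count = 2

Answer: 2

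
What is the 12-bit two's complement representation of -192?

1. Binary of +192:  000011000000
2. Invert bits:     111100111111
3. Add 1:           111101000000

Answer: 111101000000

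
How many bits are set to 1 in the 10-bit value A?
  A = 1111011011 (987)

1111011011
1-bits at positions (from bit 0 = LSB): 0, 1, 3, 4, 6, 7, 8, 9
Count = 8

Answer: 8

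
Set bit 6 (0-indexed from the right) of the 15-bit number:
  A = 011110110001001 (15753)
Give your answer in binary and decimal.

Mask = 1 << 6 = 000000001000000
Bit 6 of A is 0, so OR-ing with the mask flips it to 1.
  011110110001001
| 000000001000000
-----------------
  011110111001001

Answer: 011110111001001 (15817)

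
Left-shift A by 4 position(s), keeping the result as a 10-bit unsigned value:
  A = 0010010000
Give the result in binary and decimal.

Shift left by 4: drop the top 4 bit(s), append 4 zero(s) on the right.
  0010010000  ->  discard [0010], keep [010000], append 0000
= 0100000000

Answer: 0100000000 (256)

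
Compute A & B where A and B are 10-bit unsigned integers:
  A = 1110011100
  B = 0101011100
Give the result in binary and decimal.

Apply & to each column (1 only where both bits are 1):
  1110011100
& 0101011100
------------
  0100011100

Answer: 0100011100 (284)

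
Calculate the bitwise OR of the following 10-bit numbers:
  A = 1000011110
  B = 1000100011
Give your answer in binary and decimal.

Apply | to each column (1 where either bit is 1):
  1000011110
| 1000100011
------------
  1000111111

Answer: 1000111111 (575)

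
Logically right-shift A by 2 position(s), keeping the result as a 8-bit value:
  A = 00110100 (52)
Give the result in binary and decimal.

Logical shift right by 2: drop the bottom 2 bit(s), prepend 2 zero(s) on the left.
  00110100  ->  keep [001101], discard [00], prepend 00
= 00001101

Answer: 00001101 (13)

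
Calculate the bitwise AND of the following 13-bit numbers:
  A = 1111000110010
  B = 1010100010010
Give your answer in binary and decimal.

Apply & to each column (1 only where both bits are 1):
  1111000110010
& 1010100010010
---------------
  1010000010010

Answer: 1010000010010 (5138)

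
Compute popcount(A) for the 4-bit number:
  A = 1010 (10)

1010
1-bits at positions (from bit 0 = LSB): 1, 3
Count = 2

Answer: 2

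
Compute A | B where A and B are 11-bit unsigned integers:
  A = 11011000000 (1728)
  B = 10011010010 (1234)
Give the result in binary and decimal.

Apply | to each column (1 where either bit is 1):
  11011000000
| 10011010010
-------------
  11011010010

Answer: 11011010010 (1746)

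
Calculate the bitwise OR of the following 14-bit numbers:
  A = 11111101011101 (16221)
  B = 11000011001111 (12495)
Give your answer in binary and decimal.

Apply | to each column (1 where either bit is 1):
  11111101011101
| 11000011001111
----------------
  11111111011111

Answer: 11111111011111 (16351)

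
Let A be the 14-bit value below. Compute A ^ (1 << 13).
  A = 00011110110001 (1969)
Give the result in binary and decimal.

Mask = 1 << 13 = 10000000000000
Bit 13 of A is 0; XOR with the mask flips it to 1.
  00011110110001
^ 10000000000000
----------------
  10011110110001

Answer: 10011110110001 (10161)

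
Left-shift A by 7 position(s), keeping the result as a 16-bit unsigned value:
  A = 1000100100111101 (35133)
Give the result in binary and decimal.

Shift left by 7: drop the top 7 bit(s), append 7 zero(s) on the right.
  1000100100111101  ->  discard [1000100], keep [100111101], append 0000000
= 1001111010000000

Answer: 1001111010000000 (40576)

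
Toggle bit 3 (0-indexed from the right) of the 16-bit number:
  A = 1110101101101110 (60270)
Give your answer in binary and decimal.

Mask = 1 << 3 = 0000000000001000
Bit 3 of A is 1; XOR with the mask flips it to 0.
  1110101101101110
^ 0000000000001000
------------------
  1110101101100110

Answer: 1110101101100110 (60262)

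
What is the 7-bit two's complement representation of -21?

1. Binary of +21:  0010101
2. Invert bits:     1101010
3. Add 1:           1101011

Answer: 1101011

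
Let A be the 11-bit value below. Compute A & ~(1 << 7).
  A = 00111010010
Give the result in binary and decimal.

Mask = ~(1 << 7) = 11101111111
Bit 7 of A is 1, so AND-ing with the mask clears it to 0.
  00111010010
& 11101111111
-------------
  00101010010

Answer: 00101010010 (338)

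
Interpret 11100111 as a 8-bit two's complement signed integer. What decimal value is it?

MSB is 1, so the value is negative. Find the magnitude:
1. Invert bits:  00011000
2. Add 1:        00011001  = 25
3. Apply sign:   -25

Answer: -25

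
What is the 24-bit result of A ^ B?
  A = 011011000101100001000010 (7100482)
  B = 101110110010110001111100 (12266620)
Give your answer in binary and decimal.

Apply ^ to each column (1 where bits differ):
  011011000101100001000010
^ 101110110010110001111100
--------------------------
  110101110111010000111110

Answer: 110101110111010000111110 (14119998)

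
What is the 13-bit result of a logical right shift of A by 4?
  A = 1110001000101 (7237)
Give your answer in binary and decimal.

Logical shift right by 4: drop the bottom 4 bit(s), prepend 4 zero(s) on the left.
  1110001000101  ->  keep [111000100], discard [0101], prepend 0000
= 0000111000100

Answer: 0000111000100 (452)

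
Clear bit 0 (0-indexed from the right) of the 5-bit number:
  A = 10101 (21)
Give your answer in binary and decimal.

Mask = ~(1 << 0) = 11110
Bit 0 of A is 1, so AND-ing with the mask clears it to 0.
  10101
& 11110
-------
  10100

Answer: 10100 (20)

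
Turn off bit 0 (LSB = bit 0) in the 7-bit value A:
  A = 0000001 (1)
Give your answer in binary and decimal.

Mask = ~(1 << 0) = 1111110
Bit 0 of A is 1, so AND-ing with the mask clears it to 0.
  0000001
& 1111110
---------
  0000000

Answer: 0000000 (0)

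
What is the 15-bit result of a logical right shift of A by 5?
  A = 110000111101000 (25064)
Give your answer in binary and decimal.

Logical shift right by 5: drop the bottom 5 bit(s), prepend 5 zero(s) on the left.
  110000111101000  ->  keep [1100001111], discard [01000], prepend 00000
= 000001100001111

Answer: 000001100001111 (783)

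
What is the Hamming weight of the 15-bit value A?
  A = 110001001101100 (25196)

110001001101100
1-bits at positions (from bit 0 = LSB): 2, 3, 5, 6, 9, 13, 14
Count = 7

Answer: 7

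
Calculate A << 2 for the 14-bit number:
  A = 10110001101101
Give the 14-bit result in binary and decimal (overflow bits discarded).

Shift left by 2: drop the top 2 bit(s), append 2 zero(s) on the right.
  10110001101101  ->  discard [10], keep [110001101101], append 00
= 11000110110100

Answer: 11000110110100 (12724)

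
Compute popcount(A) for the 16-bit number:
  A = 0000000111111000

0000000111111000
1-bits at positions (from bit 0 = LSB): 3, 4, 5, 6, 7, 8
Count = 6

Answer: 6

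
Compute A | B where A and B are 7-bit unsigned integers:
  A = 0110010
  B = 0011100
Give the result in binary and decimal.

Apply | to each column (1 where either bit is 1):
  0110010
| 0011100
---------
  0111110

Answer: 0111110 (62)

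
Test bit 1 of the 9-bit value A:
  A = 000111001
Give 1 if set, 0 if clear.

Bit 1 is the 2nd from the right.
  000111001
         ^
That bit is 0.

Answer: 0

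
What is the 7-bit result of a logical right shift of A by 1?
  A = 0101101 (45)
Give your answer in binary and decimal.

Logical shift right by 1: drop the bottom 1 bit(s), prepend 1 zero(s) on the left.
  0101101  ->  keep [010110], discard [1], prepend 0
= 0010110

Answer: 0010110 (22)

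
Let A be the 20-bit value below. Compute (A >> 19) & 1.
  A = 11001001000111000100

Bit 19 is the 20th from the right.
  11001001000111000100
  ^
That bit is 1.

Answer: 1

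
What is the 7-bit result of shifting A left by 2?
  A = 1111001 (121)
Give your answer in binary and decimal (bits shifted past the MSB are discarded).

Shift left by 2: drop the top 2 bit(s), append 2 zero(s) on the right.
  1111001  ->  discard [11], keep [11001], append 00
= 1100100

Answer: 1100100 (100)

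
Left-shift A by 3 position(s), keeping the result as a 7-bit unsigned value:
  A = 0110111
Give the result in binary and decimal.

Shift left by 3: drop the top 3 bit(s), append 3 zero(s) on the right.
  0110111  ->  discard [011], keep [0111], append 000
= 0111000

Answer: 0111000 (56)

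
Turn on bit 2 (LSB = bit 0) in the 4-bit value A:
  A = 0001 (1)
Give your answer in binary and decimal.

Mask = 1 << 2 = 0100
Bit 2 of A is 0, so OR-ing with the mask flips it to 1.
  0001
| 0100
------
  0101

Answer: 0101 (5)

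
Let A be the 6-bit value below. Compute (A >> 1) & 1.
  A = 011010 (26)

Bit 1 is the 2nd from the right.
  011010
      ^
That bit is 1.

Answer: 1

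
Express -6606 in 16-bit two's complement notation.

1. Binary of +6606:  0001100111001110
2. Invert bits:     1110011000110001
3. Add 1:           1110011000110010

Answer: 1110011000110010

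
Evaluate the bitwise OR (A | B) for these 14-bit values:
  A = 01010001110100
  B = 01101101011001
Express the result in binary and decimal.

Apply | to each column (1 where either bit is 1):
  01010001110100
| 01101101011001
----------------
  01111101111101

Answer: 01111101111101 (8061)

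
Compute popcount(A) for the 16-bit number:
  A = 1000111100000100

1000111100000100
1-bits at positions (from bit 0 = LSB): 2, 8, 9, 10, 11, 15
Count = 6

Answer: 6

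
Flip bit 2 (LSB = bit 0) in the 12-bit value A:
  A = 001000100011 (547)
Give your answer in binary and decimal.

Mask = 1 << 2 = 000000000100
Bit 2 of A is 0; XOR with the mask flips it to 1.
  001000100011
^ 000000000100
--------------
  001000100111

Answer: 001000100111 (551)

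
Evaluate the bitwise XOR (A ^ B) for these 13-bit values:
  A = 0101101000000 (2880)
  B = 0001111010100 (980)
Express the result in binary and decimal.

Apply ^ to each column (1 where bits differ):
  0101101000000
^ 0001111010100
---------------
  0100010010100

Answer: 0100010010100 (2196)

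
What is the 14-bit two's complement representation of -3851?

1. Binary of +3851:  00111100001011
2. Invert bits:     11000011110100
3. Add 1:           11000011110101

Answer: 11000011110101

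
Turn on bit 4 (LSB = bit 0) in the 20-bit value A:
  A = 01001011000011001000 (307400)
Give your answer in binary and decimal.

Mask = 1 << 4 = 00000000000000010000
Bit 4 of A is 0, so OR-ing with the mask flips it to 1.
  01001011000011001000
| 00000000000000010000
----------------------
  01001011000011011000

Answer: 01001011000011011000 (307416)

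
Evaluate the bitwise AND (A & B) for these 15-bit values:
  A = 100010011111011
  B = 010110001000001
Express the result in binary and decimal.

Apply & to each column (1 only where both bits are 1):
  100010011111011
& 010110001000001
-----------------
  000010001000001

Answer: 000010001000001 (1089)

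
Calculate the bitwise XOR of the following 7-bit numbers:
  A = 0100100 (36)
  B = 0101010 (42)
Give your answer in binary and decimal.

Apply ^ to each column (1 where bits differ):
  0100100
^ 0101010
---------
  0001110

Answer: 0001110 (14)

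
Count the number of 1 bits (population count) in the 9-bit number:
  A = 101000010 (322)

101000010
1-bits at positions (from bit 0 = LSB): 1, 6, 8
Count = 3

Answer: 3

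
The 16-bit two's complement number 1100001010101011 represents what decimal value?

MSB is 1, so the value is negative. Find the magnitude:
1. Invert bits:  0011110101010100
2. Add 1:        0011110101010101  = 15701
3. Apply sign:   -15701

Answer: -15701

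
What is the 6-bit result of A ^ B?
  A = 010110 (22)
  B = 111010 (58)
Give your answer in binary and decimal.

Apply ^ to each column (1 where bits differ):
  010110
^ 111010
--------
  101100

Answer: 101100 (44)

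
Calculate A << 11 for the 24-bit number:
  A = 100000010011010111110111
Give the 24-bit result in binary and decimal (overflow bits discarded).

Shift left by 11: drop the top 11 bit(s), append 11 zero(s) on the right.
  100000010011010111110111  ->  discard [10000001001], keep [1010111110111], append 00000000000
= 101011111011100000000000

Answer: 101011111011100000000000 (11515904)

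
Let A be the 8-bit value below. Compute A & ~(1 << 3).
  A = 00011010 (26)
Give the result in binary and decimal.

Mask = ~(1 << 3) = 11110111
Bit 3 of A is 1, so AND-ing with the mask clears it to 0.
  00011010
& 11110111
----------
  00010010

Answer: 00010010 (18)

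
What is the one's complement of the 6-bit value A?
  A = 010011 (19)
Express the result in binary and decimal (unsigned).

Flip each bit (0->1, 1->0):
  010011
  101100

Answer: 101100 (44)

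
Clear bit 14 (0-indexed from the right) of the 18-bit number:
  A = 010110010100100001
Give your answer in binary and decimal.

Mask = ~(1 << 14) = 111011111111111111
Bit 14 of A is 1, so AND-ing with the mask clears it to 0.
  010110010100100001
& 111011111111111111
--------------------
  010010010100100001

Answer: 010010010100100001 (75041)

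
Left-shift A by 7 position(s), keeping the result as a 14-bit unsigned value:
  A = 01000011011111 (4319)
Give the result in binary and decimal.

Shift left by 7: drop the top 7 bit(s), append 7 zero(s) on the right.
  01000011011111  ->  discard [0100001], keep [1011111], append 0000000
= 10111110000000

Answer: 10111110000000 (12160)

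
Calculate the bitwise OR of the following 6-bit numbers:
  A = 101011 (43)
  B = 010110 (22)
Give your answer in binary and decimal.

Apply | to each column (1 where either bit is 1):
  101011
| 010110
--------
  111111

Answer: 111111 (63)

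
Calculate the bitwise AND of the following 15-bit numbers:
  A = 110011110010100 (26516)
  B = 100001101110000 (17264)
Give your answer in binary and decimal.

Apply & to each column (1 only where both bits are 1):
  110011110010100
& 100001101110000
-----------------
  100001100010000

Answer: 100001100010000 (17168)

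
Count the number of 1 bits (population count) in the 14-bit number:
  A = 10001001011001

10001001011001
1-bits at positions (from bit 0 = LSB): 0, 3, 4, 6, 9, 13
Count = 6

Answer: 6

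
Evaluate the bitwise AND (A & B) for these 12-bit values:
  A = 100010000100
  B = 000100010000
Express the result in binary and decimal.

Apply & to each column (1 only where both bits are 1):
  100010000100
& 000100010000
--------------
  000000000000

Answer: 000000000000 (0)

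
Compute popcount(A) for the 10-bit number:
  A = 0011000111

0011000111
1-bits at positions (from bit 0 = LSB): 0, 1, 2, 6, 7
Count = 5

Answer: 5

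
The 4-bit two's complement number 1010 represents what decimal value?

MSB is 1, so the value is negative. Find the magnitude:
1. Invert bits:  0101
2. Add 1:        0110  = 6
3. Apply sign:   -6

Answer: -6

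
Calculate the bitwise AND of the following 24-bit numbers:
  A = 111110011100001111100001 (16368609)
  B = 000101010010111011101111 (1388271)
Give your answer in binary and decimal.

Apply & to each column (1 only where both bits are 1):
  111110011100001111100001
& 000101010010111011101111
--------------------------
  000100010000001011100001

Answer: 000100010000001011100001 (1114849)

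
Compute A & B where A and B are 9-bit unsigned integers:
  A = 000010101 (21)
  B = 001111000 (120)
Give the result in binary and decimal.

Apply & to each column (1 only where both bits are 1):
  000010101
& 001111000
-----------
  000010000

Answer: 000010000 (16)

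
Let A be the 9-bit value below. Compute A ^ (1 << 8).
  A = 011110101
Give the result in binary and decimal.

Mask = 1 << 8 = 100000000
Bit 8 of A is 0; XOR with the mask flips it to 1.
  011110101
^ 100000000
-----------
  111110101

Answer: 111110101 (501)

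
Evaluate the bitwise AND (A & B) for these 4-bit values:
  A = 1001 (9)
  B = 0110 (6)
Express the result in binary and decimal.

Apply & to each column (1 only where both bits are 1):
  1001
& 0110
------
  0000

Answer: 0000 (0)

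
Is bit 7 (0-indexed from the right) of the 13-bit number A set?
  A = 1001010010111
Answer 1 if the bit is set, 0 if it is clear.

Bit 7 is the 8th from the right.
  1001010010111
       ^
That bit is 1.

Answer: 1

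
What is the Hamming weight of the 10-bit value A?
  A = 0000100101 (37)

0000100101
1-bits at positions (from bit 0 = LSB): 0, 2, 5
Count = 3

Answer: 3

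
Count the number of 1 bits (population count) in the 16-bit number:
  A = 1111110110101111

1111110110101111
1-bits at positions (from bit 0 = LSB): 0, 1, 2, 3, 5, 7, 8, 10, 11, 12, 13, 14, 15
Count = 13

Answer: 13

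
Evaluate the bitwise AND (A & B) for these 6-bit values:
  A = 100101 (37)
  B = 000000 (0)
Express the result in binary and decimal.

Apply & to each column (1 only where both bits are 1):
  100101
& 000000
--------
  000000

Answer: 000000 (0)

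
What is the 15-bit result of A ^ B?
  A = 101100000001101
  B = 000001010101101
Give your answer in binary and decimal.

Apply ^ to each column (1 where bits differ):
  101100000001101
^ 000001010101101
-----------------
  101101010100000

Answer: 101101010100000 (23200)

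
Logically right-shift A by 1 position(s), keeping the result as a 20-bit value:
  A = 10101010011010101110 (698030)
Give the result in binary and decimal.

Logical shift right by 1: drop the bottom 1 bit(s), prepend 1 zero(s) on the left.
  10101010011010101110  ->  keep [1010101001101010111], discard [0], prepend 0
= 01010101001101010111

Answer: 01010101001101010111 (349015)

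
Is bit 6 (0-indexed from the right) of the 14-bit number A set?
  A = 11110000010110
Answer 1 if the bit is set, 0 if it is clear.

Bit 6 is the 7th from the right.
  11110000010110
         ^
That bit is 0.

Answer: 0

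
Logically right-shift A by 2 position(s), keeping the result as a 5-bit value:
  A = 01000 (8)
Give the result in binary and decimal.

Logical shift right by 2: drop the bottom 2 bit(s), prepend 2 zero(s) on the left.
  01000  ->  keep [010], discard [00], prepend 00
= 00010

Answer: 00010 (2)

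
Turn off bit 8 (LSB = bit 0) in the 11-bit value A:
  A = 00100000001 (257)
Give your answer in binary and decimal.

Mask = ~(1 << 8) = 11011111111
Bit 8 of A is 1, so AND-ing with the mask clears it to 0.
  00100000001
& 11011111111
-------------
  00000000001

Answer: 00000000001 (1)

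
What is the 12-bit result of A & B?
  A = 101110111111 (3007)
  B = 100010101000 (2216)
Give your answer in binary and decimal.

Apply & to each column (1 only where both bits are 1):
  101110111111
& 100010101000
--------------
  100010101000

Answer: 100010101000 (2216)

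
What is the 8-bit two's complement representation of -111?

1. Binary of +111:  01101111
2. Invert bits:     10010000
3. Add 1:           10010001

Answer: 10010001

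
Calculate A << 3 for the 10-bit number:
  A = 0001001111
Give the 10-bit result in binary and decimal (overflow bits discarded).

Shift left by 3: drop the top 3 bit(s), append 3 zero(s) on the right.
  0001001111  ->  discard [000], keep [1001111], append 000
= 1001111000

Answer: 1001111000 (632)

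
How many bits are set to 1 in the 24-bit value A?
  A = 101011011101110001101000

101011011101110001101000
1-bits at positions (from bit 0 = LSB): 3, 5, 6, 10, 11, 12, 14, 15, 16, 18, 19, 21, 23
Count = 13

Answer: 13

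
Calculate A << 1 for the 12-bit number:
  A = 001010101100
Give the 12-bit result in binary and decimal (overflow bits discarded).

Shift left by 1: drop the top 1 bit(s), append 1 zero(s) on the right.
  001010101100  ->  discard [0], keep [01010101100], append 0
= 010101011000

Answer: 010101011000 (1368)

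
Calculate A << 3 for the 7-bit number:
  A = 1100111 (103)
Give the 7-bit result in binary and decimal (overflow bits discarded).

Shift left by 3: drop the top 3 bit(s), append 3 zero(s) on the right.
  1100111  ->  discard [110], keep [0111], append 000
= 0111000

Answer: 0111000 (56)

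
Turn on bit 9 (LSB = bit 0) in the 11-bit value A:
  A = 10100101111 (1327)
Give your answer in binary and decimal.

Mask = 1 << 9 = 01000000000
Bit 9 of A is 0, so OR-ing with the mask flips it to 1.
  10100101111
| 01000000000
-------------
  11100101111

Answer: 11100101111 (1839)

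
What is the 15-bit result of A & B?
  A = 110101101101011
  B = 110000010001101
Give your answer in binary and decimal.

Apply & to each column (1 only where both bits are 1):
  110101101101011
& 110000010001101
-----------------
  110000000001001

Answer: 110000000001001 (24585)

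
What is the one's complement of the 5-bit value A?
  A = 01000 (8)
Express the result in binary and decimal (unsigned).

Flip each bit (0->1, 1->0):
  01000
  10111

Answer: 10111 (23)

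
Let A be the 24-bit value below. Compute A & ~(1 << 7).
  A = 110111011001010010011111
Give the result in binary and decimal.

Mask = ~(1 << 7) = 111111111111111101111111
Bit 7 of A is 1, so AND-ing with the mask clears it to 0.
  110111011001010010011111
& 111111111111111101111111
--------------------------
  110111011001010000011111

Answer: 110111011001010000011111 (14521375)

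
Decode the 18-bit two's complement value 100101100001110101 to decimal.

MSB is 1, so the value is negative. Find the magnitude:
1. Invert bits:  011010011110001010
2. Add 1:        011010011110001011  = 108427
3. Apply sign:   -108427

Answer: -108427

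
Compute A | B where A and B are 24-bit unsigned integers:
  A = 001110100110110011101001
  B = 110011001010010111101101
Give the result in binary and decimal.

Apply | to each column (1 where either bit is 1):
  001110100110110011101001
| 110011001010010111101101
--------------------------
  111111101110110111101101

Answer: 111111101110110111101101 (16707053)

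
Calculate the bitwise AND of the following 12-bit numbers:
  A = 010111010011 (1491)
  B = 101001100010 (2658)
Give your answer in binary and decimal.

Apply & to each column (1 only where both bits are 1):
  010111010011
& 101001100010
--------------
  000001000010

Answer: 000001000010 (66)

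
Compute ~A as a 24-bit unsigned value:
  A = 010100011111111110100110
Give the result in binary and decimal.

Flip each bit (0->1, 1->0):
  010100011111111110100110
  101011100000000001011001

Answer: 101011100000000001011001 (11403353)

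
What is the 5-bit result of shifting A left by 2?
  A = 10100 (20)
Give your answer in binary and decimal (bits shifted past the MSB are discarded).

Shift left by 2: drop the top 2 bit(s), append 2 zero(s) on the right.
  10100  ->  discard [10], keep [100], append 00
= 10000

Answer: 10000 (16)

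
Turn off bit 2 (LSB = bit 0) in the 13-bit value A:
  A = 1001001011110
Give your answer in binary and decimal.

Mask = ~(1 << 2) = 1111111111011
Bit 2 of A is 1, so AND-ing with the mask clears it to 0.
  1001001011110
& 1111111111011
---------------
  1001001011010

Answer: 1001001011010 (4698)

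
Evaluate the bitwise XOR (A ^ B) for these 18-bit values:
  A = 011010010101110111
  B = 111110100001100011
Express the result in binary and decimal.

Apply ^ to each column (1 where bits differ):
  011010010101110111
^ 111110100001100011
--------------------
  100100110100010100

Answer: 100100110100010100 (150804)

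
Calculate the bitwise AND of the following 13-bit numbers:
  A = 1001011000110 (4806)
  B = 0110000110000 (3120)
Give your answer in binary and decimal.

Apply & to each column (1 only where both bits are 1):
  1001011000110
& 0110000110000
---------------
  0000000000000

Answer: 0000000000000 (0)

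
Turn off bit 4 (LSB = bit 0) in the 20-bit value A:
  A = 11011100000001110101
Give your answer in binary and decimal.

Mask = ~(1 << 4) = 11111111111111101111
Bit 4 of A is 1, so AND-ing with the mask clears it to 0.
  11011100000001110101
& 11111111111111101111
----------------------
  11011100000001100101

Answer: 11011100000001100101 (901221)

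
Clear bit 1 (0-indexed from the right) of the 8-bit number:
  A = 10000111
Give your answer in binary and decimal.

Mask = ~(1 << 1) = 11111101
Bit 1 of A is 1, so AND-ing with the mask clears it to 0.
  10000111
& 11111101
----------
  10000101

Answer: 10000101 (133)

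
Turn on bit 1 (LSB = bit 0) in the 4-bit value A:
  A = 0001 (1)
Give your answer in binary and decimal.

Mask = 1 << 1 = 0010
Bit 1 of A is 0, so OR-ing with the mask flips it to 1.
  0001
| 0010
------
  0011

Answer: 0011 (3)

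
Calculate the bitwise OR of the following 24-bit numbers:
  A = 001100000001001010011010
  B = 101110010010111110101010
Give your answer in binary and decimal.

Apply | to each column (1 where either bit is 1):
  001100000001001010011010
| 101110010010111110101010
--------------------------
  101110010011111110111010

Answer: 101110010011111110111010 (12140474)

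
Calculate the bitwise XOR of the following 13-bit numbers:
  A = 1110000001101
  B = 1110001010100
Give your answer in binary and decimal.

Apply ^ to each column (1 where bits differ):
  1110000001101
^ 1110001010100
---------------
  0000001011001

Answer: 0000001011001 (89)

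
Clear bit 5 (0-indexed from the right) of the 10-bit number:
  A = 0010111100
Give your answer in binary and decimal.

Mask = ~(1 << 5) = 1111011111
Bit 5 of A is 1, so AND-ing with the mask clears it to 0.
  0010111100
& 1111011111
------------
  0010011100

Answer: 0010011100 (156)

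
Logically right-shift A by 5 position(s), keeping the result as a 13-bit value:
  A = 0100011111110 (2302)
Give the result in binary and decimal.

Logical shift right by 5: drop the bottom 5 bit(s), prepend 5 zero(s) on the left.
  0100011111110  ->  keep [01000111], discard [11110], prepend 00000
= 0000001000111

Answer: 0000001000111 (71)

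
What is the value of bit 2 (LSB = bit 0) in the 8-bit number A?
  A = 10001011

Bit 2 is the 3rd from the right.
  10001011
       ^
That bit is 0.

Answer: 0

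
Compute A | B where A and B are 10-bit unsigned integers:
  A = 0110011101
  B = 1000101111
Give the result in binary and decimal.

Apply | to each column (1 where either bit is 1):
  0110011101
| 1000101111
------------
  1110111111

Answer: 1110111111 (959)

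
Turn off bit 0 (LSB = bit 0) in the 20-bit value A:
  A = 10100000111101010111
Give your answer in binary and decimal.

Mask = ~(1 << 0) = 11111111111111111110
Bit 0 of A is 1, so AND-ing with the mask clears it to 0.
  10100000111101010111
& 11111111111111111110
----------------------
  10100000111101010110

Answer: 10100000111101010110 (659286)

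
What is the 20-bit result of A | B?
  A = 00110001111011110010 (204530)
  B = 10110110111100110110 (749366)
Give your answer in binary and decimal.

Apply | to each column (1 where either bit is 1):
  00110001111011110010
| 10110110111100110110
----------------------
  10110111111111110110

Answer: 10110111111111110110 (753654)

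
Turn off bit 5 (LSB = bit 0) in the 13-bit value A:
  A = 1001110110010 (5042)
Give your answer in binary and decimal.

Mask = ~(1 << 5) = 1111111011111
Bit 5 of A is 1, so AND-ing with the mask clears it to 0.
  1001110110010
& 1111111011111
---------------
  1001110010010

Answer: 1001110010010 (5010)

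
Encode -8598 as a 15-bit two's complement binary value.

1. Binary of +8598:  010000110010110
2. Invert bits:     101111001101001
3. Add 1:           101111001101010

Answer: 101111001101010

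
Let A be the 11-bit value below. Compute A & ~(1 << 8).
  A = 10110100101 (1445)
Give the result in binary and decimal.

Mask = ~(1 << 8) = 11011111111
Bit 8 of A is 1, so AND-ing with the mask clears it to 0.
  10110100101
& 11011111111
-------------
  10010100101

Answer: 10010100101 (1189)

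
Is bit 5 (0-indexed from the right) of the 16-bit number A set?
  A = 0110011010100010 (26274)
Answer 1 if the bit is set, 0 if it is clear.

Bit 5 is the 6th from the right.
  0110011010100010
            ^
That bit is 1.

Answer: 1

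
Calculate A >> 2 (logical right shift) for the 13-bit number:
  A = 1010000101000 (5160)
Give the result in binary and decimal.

Logical shift right by 2: drop the bottom 2 bit(s), prepend 2 zero(s) on the left.
  1010000101000  ->  keep [10100001010], discard [00], prepend 00
= 0010100001010

Answer: 0010100001010 (1290)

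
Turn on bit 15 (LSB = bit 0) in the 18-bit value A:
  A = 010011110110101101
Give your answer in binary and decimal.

Mask = 1 << 15 = 001000000000000000
Bit 15 of A is 0, so OR-ing with the mask flips it to 1.
  010011110110101101
| 001000000000000000
--------------------
  011011110110101101

Answer: 011011110110101101 (114093)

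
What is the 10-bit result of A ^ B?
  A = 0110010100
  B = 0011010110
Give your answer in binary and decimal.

Apply ^ to each column (1 where bits differ):
  0110010100
^ 0011010110
------------
  0101000010

Answer: 0101000010 (322)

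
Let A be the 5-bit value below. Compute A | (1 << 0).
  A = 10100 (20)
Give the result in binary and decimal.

Mask = 1 << 0 = 00001
Bit 0 of A is 0, so OR-ing with the mask flips it to 1.
  10100
| 00001
-------
  10101

Answer: 10101 (21)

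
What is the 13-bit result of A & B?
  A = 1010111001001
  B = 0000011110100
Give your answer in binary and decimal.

Apply & to each column (1 only where both bits are 1):
  1010111001001
& 0000011110100
---------------
  0000011000000

Answer: 0000011000000 (192)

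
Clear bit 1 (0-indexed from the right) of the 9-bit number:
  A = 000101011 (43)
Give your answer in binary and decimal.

Mask = ~(1 << 1) = 111111101
Bit 1 of A is 1, so AND-ing with the mask clears it to 0.
  000101011
& 111111101
-----------
  000101001

Answer: 000101001 (41)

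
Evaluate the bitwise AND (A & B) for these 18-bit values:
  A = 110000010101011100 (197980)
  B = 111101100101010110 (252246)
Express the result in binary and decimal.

Apply & to each column (1 only where both bits are 1):
  110000010101011100
& 111101100101010110
--------------------
  110000000101010100

Answer: 110000000101010100 (196948)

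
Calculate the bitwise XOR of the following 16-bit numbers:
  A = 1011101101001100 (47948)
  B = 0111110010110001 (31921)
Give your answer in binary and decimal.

Apply ^ to each column (1 where bits differ):
  1011101101001100
^ 0111110010110001
------------------
  1100011111111101

Answer: 1100011111111101 (51197)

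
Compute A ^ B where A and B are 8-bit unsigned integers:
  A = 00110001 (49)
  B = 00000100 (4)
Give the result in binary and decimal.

Apply ^ to each column (1 where bits differ):
  00110001
^ 00000100
----------
  00110101

Answer: 00110101 (53)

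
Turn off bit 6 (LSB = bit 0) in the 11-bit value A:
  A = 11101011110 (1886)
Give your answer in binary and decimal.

Mask = ~(1 << 6) = 11110111111
Bit 6 of A is 1, so AND-ing with the mask clears it to 0.
  11101011110
& 11110111111
-------------
  11100011110

Answer: 11100011110 (1822)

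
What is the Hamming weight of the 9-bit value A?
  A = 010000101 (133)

010000101
1-bits at positions (from bit 0 = LSB): 0, 2, 7
Count = 3

Answer: 3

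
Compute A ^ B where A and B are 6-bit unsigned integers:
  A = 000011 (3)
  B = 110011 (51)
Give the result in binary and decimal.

Apply ^ to each column (1 where bits differ):
  000011
^ 110011
--------
  110000

Answer: 110000 (48)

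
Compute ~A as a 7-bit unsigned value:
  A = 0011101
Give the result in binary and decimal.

Flip each bit (0->1, 1->0):
  0011101
  1100010

Answer: 1100010 (98)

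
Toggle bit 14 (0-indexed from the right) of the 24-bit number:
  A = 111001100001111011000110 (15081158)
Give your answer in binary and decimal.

Mask = 1 << 14 = 000000000100000000000000
Bit 14 of A is 0; XOR with the mask flips it to 1.
  111001100001111011000110
^ 000000000100000000000000
--------------------------
  111001100101111011000110

Answer: 111001100101111011000110 (15097542)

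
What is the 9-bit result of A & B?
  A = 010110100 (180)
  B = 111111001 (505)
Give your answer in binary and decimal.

Apply & to each column (1 only where both bits are 1):
  010110100
& 111111001
-----------
  010110000

Answer: 010110000 (176)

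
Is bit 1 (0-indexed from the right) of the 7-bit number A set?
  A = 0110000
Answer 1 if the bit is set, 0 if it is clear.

Bit 1 is the 2nd from the right.
  0110000
       ^
That bit is 0.

Answer: 0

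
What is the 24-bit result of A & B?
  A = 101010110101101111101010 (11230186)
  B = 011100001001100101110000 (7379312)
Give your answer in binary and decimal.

Apply & to each column (1 only where both bits are 1):
  101010110101101111101010
& 011100001001100101110000
--------------------------
  001000000001100101100000

Answer: 001000000001100101100000 (2103648)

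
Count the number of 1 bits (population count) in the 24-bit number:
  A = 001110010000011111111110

001110010000011111111110
1-bits at positions (from bit 0 = LSB): 1, 2, 3, 4, 5, 6, 7, 8, 9, 10, 16, 19, 20, 21
Count = 14

Answer: 14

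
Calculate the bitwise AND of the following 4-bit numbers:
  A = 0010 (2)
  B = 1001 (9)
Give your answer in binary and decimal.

Apply & to each column (1 only where both bits are 1):
  0010
& 1001
------
  0000

Answer: 0000 (0)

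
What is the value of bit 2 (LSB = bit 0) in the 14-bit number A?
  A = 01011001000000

Bit 2 is the 3rd from the right.
  01011001000000
             ^
That bit is 0.

Answer: 0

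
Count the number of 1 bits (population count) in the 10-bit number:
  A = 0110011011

0110011011
1-bits at positions (from bit 0 = LSB): 0, 1, 3, 4, 7, 8
Count = 6

Answer: 6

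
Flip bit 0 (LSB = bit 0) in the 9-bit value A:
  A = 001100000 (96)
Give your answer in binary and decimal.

Mask = 1 << 0 = 000000001
Bit 0 of A is 0; XOR with the mask flips it to 1.
  001100000
^ 000000001
-----------
  001100001

Answer: 001100001 (97)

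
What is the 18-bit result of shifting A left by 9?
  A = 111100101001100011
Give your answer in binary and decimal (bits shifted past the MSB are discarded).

Shift left by 9: drop the top 9 bit(s), append 9 zero(s) on the right.
  111100101001100011  ->  discard [111100101], keep [001100011], append 000000000
= 001100011000000000

Answer: 001100011000000000 (50688)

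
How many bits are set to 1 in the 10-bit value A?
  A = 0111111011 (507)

0111111011
1-bits at positions (from bit 0 = LSB): 0, 1, 3, 4, 5, 6, 7, 8
Count = 8

Answer: 8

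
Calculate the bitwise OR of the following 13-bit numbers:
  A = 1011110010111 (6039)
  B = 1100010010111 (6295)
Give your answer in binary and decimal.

Apply | to each column (1 where either bit is 1):
  1011110010111
| 1100010010111
---------------
  1111110010111

Answer: 1111110010111 (8087)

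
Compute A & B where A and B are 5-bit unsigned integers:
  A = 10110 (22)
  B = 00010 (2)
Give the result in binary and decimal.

Apply & to each column (1 only where both bits are 1):
  10110
& 00010
-------
  00010

Answer: 00010 (2)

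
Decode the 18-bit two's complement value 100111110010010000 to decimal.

MSB is 1, so the value is negative. Find the magnitude:
1. Invert bits:  011000001101101111
2. Add 1:        011000001101110000  = 99184
3. Apply sign:   -99184

Answer: -99184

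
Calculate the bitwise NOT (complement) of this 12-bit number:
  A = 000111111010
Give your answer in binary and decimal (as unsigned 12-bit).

Flip each bit (0->1, 1->0):
  000111111010
  111000000101

Answer: 111000000101 (3589)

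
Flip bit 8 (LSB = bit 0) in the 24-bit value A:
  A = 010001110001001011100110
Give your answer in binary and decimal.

Mask = 1 << 8 = 000000000000000100000000
Bit 8 of A is 0; XOR with the mask flips it to 1.
  010001110001001011100110
^ 000000000000000100000000
--------------------------
  010001110001001111100110

Answer: 010001110001001111100110 (4658150)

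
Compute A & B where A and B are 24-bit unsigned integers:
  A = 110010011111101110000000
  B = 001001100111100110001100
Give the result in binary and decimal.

Apply & to each column (1 only where both bits are 1):
  110010011111101110000000
& 001001100111100110001100
--------------------------
  000000000111100110000000

Answer: 000000000111100110000000 (31104)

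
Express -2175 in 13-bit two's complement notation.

1. Binary of +2175:  0100001111111
2. Invert bits:     1011110000000
3. Add 1:           1011110000001

Answer: 1011110000001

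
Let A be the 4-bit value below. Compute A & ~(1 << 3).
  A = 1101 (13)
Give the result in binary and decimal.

Mask = ~(1 << 3) = 0111
Bit 3 of A is 1, so AND-ing with the mask clears it to 0.
  1101
& 0111
------
  0101

Answer: 0101 (5)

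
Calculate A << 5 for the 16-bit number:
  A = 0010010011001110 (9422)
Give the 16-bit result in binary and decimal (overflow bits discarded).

Shift left by 5: drop the top 5 bit(s), append 5 zero(s) on the right.
  0010010011001110  ->  discard [00100], keep [10011001110], append 00000
= 1001100111000000

Answer: 1001100111000000 (39360)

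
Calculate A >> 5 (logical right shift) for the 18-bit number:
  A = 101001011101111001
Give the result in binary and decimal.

Logical shift right by 5: drop the bottom 5 bit(s), prepend 5 zero(s) on the left.
  101001011101111001  ->  keep [1010010111011], discard [11001], prepend 00000
= 000001010010111011

Answer: 000001010010111011 (5307)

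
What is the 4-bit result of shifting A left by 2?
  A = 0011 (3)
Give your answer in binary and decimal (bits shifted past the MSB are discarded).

Shift left by 2: drop the top 2 bit(s), append 2 zero(s) on the right.
  0011  ->  discard [00], keep [11], append 00
= 1100

Answer: 1100 (12)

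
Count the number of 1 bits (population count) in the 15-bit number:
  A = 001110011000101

001110011000101
1-bits at positions (from bit 0 = LSB): 0, 2, 6, 7, 10, 11, 12
Count = 7

Answer: 7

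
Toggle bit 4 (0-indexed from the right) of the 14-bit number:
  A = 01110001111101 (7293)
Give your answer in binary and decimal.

Mask = 1 << 4 = 00000000010000
Bit 4 of A is 1; XOR with the mask flips it to 0.
  01110001111101
^ 00000000010000
----------------
  01110001101101

Answer: 01110001101101 (7277)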